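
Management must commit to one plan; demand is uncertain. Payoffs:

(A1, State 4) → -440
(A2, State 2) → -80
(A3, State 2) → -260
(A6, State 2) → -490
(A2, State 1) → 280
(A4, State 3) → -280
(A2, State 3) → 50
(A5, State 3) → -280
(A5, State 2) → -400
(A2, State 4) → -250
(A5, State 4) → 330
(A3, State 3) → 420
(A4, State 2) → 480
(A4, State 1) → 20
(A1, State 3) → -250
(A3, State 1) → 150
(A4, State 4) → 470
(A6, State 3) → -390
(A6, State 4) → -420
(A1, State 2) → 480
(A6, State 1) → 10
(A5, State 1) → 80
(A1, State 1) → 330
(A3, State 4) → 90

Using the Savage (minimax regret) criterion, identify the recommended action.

A4

Column bests: State 1=330, State 2=480, State 3=420, State 4=470.
A1 regrets: 0, 0, 670, 910 → max 910
A2 regrets: 50, 560, 370, 720 → max 720
A3 regrets: 180, 740, 0, 380 → max 740
A4 regrets: 310, 0, 700, 0 → max 700
A5 regrets: 250, 880, 700, 140 → max 880
A6 regrets: 320, 970, 810, 890 → max 970
Smallest max regret = 700 → A4.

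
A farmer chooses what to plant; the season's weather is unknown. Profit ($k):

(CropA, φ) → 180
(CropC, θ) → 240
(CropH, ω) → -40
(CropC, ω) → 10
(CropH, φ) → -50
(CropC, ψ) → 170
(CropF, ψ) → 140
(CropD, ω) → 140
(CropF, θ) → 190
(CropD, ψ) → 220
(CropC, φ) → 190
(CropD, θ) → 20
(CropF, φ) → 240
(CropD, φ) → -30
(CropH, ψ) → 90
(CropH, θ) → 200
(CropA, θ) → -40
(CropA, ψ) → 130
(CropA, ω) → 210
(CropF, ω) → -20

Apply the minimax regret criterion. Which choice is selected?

Column bests: θ=240, φ=240, ψ=220, ω=210.
CropH regrets: 40, 290, 130, 250 → max 290
CropD regrets: 220, 270, 0, 70 → max 270
CropC regrets: 0, 50, 50, 200 → max 200
CropF regrets: 50, 0, 80, 230 → max 230
CropA regrets: 280, 60, 90, 0 → max 280
Smallest max regret = 200 → CropC.

CropC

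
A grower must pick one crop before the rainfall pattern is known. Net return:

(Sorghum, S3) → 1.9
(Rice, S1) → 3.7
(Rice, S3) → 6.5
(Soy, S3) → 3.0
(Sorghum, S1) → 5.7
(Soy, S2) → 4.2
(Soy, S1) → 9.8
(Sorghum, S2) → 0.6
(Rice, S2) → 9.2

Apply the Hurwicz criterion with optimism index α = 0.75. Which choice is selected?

Soy: 0.75·9.8 + 0.25·3.0 = 8.1
Sorghum: 0.75·5.7 + 0.25·0.6 = 4.425
Rice: 0.75·9.2 + 0.25·3.7 = 7.825
Highest Hurwicz score = 8.1 → Soy.

Soy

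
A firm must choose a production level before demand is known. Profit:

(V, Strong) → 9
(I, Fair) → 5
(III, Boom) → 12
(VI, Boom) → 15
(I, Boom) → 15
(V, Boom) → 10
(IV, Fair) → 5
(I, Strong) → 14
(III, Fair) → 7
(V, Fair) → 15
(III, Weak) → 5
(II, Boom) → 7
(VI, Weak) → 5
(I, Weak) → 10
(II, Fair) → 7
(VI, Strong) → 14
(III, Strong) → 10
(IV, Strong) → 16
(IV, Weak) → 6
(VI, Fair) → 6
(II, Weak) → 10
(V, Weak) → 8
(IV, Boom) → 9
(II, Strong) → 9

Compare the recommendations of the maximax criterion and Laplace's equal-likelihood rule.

maximax → IV; laplace → I (disagree)

Row maxima: I=15, II=10, III=12, IV=16, V=15, VI=15
Best best-case = 16 → IV.
Row averages: I=11, II=8.25, III=8.5, IV=9, V=10.5, VI=10
Highest average = 11 → I.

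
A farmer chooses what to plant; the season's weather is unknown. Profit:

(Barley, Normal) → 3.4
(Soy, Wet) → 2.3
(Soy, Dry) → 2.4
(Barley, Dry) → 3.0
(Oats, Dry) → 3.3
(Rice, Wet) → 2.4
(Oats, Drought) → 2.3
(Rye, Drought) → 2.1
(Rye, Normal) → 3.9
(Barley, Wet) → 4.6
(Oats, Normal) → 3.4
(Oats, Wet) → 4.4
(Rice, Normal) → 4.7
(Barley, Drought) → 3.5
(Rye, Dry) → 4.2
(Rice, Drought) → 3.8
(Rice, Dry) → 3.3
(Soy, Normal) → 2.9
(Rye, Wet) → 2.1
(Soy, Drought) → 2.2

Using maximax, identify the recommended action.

Row maxima: Soy=2.9, Rye=4.2, Oats=4.4, Rice=4.7, Barley=4.6
Best best-case = 4.7 → Rice.

Rice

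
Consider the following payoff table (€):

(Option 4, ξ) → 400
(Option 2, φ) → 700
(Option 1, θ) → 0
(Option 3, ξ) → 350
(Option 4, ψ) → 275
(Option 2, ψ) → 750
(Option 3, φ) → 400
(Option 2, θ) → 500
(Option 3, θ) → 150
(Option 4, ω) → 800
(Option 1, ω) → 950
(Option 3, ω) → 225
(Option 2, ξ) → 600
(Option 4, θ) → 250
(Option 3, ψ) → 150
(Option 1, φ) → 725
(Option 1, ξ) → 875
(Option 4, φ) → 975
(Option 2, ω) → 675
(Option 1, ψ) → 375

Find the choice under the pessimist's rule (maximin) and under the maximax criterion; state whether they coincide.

Row minima: Option 1=0, Option 2=500, Option 3=150, Option 4=250
Best worst-case = 500 → Option 2.
Row maxima: Option 1=950, Option 2=750, Option 3=400, Option 4=975
Best best-case = 975 → Option 4.

maximin → Option 2; maximax → Option 4 (disagree)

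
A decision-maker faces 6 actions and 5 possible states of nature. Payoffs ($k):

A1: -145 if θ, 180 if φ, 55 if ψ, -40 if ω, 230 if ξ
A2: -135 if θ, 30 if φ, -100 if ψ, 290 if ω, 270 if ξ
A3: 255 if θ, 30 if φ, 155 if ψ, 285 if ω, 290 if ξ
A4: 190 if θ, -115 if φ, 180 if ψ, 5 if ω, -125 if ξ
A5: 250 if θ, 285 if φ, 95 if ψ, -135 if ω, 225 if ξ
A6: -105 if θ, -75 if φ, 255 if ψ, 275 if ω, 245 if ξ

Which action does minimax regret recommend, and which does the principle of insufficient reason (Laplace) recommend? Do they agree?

Column bests: θ=255, φ=285, ψ=255, ω=290, ξ=290.
A1 regrets: 400, 105, 200, 330, 60 → max 400
A2 regrets: 390, 255, 355, 0, 20 → max 390
A3 regrets: 0, 255, 100, 5, 0 → max 255
A4 regrets: 65, 400, 75, 285, 415 → max 415
A5 regrets: 5, 0, 160, 425, 65 → max 425
A6 regrets: 360, 360, 0, 15, 45 → max 360
Smallest max regret = 255 → A3.
Row averages: A1=56, A2=71, A3=203, A4=27, A5=144, A6=119
Highest average = 203 → A3.

minimax regret → A3; laplace → A3 (agree)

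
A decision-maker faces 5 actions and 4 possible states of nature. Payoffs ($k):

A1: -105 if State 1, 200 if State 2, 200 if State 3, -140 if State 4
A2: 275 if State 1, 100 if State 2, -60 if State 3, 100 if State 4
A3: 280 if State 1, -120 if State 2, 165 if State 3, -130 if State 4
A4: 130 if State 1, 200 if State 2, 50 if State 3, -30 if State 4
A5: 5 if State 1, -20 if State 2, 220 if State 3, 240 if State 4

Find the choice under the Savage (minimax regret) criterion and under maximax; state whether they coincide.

Column bests: State 1=280, State 2=200, State 3=220, State 4=240.
A1 regrets: 385, 0, 20, 380 → max 385
A2 regrets: 5, 100, 280, 140 → max 280
A3 regrets: 0, 320, 55, 370 → max 370
A4 regrets: 150, 0, 170, 270 → max 270
A5 regrets: 275, 220, 0, 0 → max 275
Smallest max regret = 270 → A4.
Row maxima: A1=200, A2=275, A3=280, A4=200, A5=240
Best best-case = 280 → A3.

minimax regret → A4; maximax → A3 (disagree)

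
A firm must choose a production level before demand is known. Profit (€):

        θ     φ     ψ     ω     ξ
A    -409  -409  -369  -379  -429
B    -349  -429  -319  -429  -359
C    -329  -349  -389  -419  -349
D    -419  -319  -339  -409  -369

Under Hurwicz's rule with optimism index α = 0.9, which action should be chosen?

D

A: 0.9·(-369) + 0.1·(-429) = -375
B: 0.9·(-319) + 0.1·(-429) = -330
C: 0.9·(-329) + 0.1·(-419) = -338
D: 0.9·(-319) + 0.1·(-419) = -329
Highest Hurwicz score = -329 → D.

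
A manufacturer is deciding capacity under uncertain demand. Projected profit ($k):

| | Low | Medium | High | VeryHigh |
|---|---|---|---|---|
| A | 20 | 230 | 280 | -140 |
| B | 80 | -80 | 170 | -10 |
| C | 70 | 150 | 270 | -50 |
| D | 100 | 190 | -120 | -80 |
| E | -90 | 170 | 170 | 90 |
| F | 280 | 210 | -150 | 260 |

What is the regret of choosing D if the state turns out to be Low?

180

Best payoff under Low is 280.
Regret = 280 − 100 = 180.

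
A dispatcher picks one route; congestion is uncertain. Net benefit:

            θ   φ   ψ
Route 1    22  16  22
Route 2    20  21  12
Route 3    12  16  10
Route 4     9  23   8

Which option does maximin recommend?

Row minima: Route 1=16, Route 2=12, Route 3=10, Route 4=8
Best worst-case = 16 → Route 1.

Route 1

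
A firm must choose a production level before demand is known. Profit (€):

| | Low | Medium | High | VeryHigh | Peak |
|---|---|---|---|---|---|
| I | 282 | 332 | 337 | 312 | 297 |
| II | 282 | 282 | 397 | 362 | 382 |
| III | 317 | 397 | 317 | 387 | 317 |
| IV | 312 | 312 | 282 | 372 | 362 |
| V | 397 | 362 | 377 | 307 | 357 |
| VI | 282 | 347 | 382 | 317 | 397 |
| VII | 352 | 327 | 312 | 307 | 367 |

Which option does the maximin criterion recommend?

III

Row minima: I=282, II=282, III=317, IV=282, V=307, VI=282, VII=307
Best worst-case = 317 → III.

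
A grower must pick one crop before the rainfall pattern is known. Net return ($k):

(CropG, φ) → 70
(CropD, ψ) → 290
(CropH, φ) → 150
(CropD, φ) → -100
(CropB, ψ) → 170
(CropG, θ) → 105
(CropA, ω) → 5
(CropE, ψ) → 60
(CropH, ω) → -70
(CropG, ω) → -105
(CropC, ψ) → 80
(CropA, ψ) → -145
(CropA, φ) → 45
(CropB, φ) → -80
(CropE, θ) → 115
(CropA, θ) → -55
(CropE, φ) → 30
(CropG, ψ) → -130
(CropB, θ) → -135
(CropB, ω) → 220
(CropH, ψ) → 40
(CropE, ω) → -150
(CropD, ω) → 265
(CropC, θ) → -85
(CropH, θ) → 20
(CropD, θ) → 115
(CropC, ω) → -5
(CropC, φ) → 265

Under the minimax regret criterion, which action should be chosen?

Column bests: θ=115, φ=265, ψ=290, ω=265.
CropH regrets: 95, 115, 250, 335 → max 335
CropE regrets: 0, 235, 230, 415 → max 415
CropA regrets: 170, 220, 435, 260 → max 435
CropB regrets: 250, 345, 120, 45 → max 345
CropC regrets: 200, 0, 210, 270 → max 270
CropG regrets: 10, 195, 420, 370 → max 420
CropD regrets: 0, 365, 0, 0 → max 365
Smallest max regret = 270 → CropC.

CropC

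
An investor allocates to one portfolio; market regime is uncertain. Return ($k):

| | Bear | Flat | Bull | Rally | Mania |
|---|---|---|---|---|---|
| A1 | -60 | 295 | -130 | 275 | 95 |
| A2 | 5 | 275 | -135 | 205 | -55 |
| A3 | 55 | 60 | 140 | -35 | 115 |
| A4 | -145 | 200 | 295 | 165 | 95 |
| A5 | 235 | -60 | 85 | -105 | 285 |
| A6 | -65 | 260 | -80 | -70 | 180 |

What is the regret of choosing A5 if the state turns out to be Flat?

355

Best payoff under Flat is 295.
Regret = 295 − (-60) = 355.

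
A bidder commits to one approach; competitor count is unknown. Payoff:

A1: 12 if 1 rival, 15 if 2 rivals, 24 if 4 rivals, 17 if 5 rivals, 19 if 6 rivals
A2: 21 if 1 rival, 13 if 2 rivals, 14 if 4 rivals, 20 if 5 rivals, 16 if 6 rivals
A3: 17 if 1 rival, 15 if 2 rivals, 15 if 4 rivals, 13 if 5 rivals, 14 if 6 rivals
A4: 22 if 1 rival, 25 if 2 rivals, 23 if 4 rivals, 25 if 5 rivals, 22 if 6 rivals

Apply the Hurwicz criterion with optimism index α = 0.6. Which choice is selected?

A1: 0.6·24 + 0.4·12 = 19.2
A2: 0.6·21 + 0.4·13 = 17.8
A3: 0.6·17 + 0.4·13 = 15.4
A4: 0.6·25 + 0.4·22 = 23.8
Highest Hurwicz score = 23.8 → A4.

A4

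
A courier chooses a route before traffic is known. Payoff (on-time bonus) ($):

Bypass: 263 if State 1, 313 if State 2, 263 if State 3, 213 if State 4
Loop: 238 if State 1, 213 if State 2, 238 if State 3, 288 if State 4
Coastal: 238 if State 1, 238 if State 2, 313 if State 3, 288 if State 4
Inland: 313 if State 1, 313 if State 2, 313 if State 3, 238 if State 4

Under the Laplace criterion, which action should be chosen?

Inland

Row averages: Bypass=263, Loop=244.25, Coastal=269.25, Inland=294.25
Highest average = 294.25 → Inland.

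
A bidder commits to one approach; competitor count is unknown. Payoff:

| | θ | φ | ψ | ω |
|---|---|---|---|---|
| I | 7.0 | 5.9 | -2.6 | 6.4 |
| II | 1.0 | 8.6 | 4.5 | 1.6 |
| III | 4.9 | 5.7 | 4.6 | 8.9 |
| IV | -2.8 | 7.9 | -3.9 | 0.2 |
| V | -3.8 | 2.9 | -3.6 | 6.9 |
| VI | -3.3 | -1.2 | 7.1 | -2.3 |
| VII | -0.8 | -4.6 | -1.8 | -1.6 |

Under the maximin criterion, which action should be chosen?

III

Row minima: I=-2.6, II=1.0, III=4.6, IV=-3.9, V=-3.8, VI=-3.3, VII=-4.6
Best worst-case = 4.6 → III.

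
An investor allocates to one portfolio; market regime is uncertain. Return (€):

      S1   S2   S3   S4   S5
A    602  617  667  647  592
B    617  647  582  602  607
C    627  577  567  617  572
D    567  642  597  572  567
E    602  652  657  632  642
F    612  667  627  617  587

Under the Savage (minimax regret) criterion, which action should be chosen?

Column bests: S1=627, S2=667, S3=667, S4=647, S5=642.
A regrets: 25, 50, 0, 0, 50 → max 50
B regrets: 10, 20, 85, 45, 35 → max 85
C regrets: 0, 90, 100, 30, 70 → max 100
D regrets: 60, 25, 70, 75, 75 → max 75
E regrets: 25, 15, 10, 15, 0 → max 25
F regrets: 15, 0, 40, 30, 55 → max 55
Smallest max regret = 25 → E.

E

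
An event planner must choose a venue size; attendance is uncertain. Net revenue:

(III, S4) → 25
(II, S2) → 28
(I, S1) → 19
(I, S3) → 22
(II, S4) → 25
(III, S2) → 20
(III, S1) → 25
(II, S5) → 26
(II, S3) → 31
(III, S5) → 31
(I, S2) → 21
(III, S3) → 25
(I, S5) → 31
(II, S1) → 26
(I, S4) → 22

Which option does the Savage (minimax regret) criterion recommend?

II

Column bests: S1=26, S2=28, S3=31, S4=25, S5=31.
I regrets: 7, 7, 9, 3, 0 → max 9
II regrets: 0, 0, 0, 0, 5 → max 5
III regrets: 1, 8, 6, 0, 0 → max 8
Smallest max regret = 5 → II.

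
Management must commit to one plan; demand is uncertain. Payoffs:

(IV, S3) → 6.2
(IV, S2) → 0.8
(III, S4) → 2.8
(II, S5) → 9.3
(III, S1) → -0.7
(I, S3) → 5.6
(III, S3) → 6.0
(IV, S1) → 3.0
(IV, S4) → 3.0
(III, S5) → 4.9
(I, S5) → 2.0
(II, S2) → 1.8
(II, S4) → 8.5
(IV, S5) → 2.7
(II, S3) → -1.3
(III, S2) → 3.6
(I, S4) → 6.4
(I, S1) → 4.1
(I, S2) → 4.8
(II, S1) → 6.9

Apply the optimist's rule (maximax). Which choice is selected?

II

Row maxima: I=6.4, II=9.3, III=6.0, IV=6.2
Best best-case = 9.3 → II.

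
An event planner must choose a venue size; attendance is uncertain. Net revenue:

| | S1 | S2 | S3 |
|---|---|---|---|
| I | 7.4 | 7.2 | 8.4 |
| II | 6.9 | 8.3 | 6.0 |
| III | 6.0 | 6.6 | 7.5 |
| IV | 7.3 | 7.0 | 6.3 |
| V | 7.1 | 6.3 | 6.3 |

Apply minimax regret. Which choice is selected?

I

Column bests: S1=7.4, S2=8.3, S3=8.4.
I regrets: 0.0, 1.1, 0.0 → max 1.1
II regrets: 0.5, 0.0, 2.4 → max 2.4
III regrets: 1.4, 1.7, 0.9 → max 1.7
IV regrets: 0.1, 1.3, 2.1 → max 2.1
V regrets: 0.3, 2.0, 2.1 → max 2.1
Smallest max regret = 1.1 → I.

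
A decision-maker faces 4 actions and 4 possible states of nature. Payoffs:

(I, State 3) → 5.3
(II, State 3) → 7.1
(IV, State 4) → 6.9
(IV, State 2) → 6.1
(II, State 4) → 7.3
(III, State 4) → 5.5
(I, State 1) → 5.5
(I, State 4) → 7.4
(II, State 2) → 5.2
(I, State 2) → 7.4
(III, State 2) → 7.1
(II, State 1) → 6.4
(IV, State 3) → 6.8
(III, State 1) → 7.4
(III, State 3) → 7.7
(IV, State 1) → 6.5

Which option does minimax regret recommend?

IV

Column bests: State 1=7.4, State 2=7.4, State 3=7.7, State 4=7.4.
I regrets: 1.9, 0.0, 2.4, 0.0 → max 2.4
II regrets: 1.0, 2.2, 0.6, 0.1 → max 2.2
III regrets: 0.0, 0.3, 0.0, 1.9 → max 1.9
IV regrets: 0.9, 1.3, 0.9, 0.5 → max 1.3
Smallest max regret = 1.3 → IV.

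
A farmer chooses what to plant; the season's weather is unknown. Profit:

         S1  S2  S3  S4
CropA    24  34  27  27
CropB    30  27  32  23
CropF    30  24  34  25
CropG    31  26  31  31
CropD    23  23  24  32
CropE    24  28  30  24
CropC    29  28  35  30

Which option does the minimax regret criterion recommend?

CropC

Column bests: S1=31, S2=34, S3=35, S4=32.
CropA regrets: 7, 0, 8, 5 → max 8
CropB regrets: 1, 7, 3, 9 → max 9
CropF regrets: 1, 10, 1, 7 → max 10
CropG regrets: 0, 8, 4, 1 → max 8
CropD regrets: 8, 11, 11, 0 → max 11
CropE regrets: 7, 6, 5, 8 → max 8
CropC regrets: 2, 6, 0, 2 → max 6
Smallest max regret = 6 → CropC.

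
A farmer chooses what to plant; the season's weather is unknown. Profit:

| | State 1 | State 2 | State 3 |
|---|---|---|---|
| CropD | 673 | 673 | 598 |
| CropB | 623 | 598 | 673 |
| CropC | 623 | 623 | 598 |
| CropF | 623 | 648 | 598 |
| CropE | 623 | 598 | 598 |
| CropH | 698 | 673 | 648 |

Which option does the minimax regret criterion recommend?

Column bests: State 1=698, State 2=673, State 3=673.
CropD regrets: 25, 0, 75 → max 75
CropB regrets: 75, 75, 0 → max 75
CropC regrets: 75, 50, 75 → max 75
CropF regrets: 75, 25, 75 → max 75
CropE regrets: 75, 75, 75 → max 75
CropH regrets: 0, 0, 25 → max 25
Smallest max regret = 25 → CropH.

CropH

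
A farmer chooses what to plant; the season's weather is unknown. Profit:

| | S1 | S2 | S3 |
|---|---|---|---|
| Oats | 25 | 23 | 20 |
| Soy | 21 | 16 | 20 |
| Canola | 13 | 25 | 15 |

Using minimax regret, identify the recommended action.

Oats

Column bests: S1=25, S2=25, S3=20.
Oats regrets: 0, 2, 0 → max 2
Soy regrets: 4, 9, 0 → max 9
Canola regrets: 12, 0, 5 → max 12
Smallest max regret = 2 → Oats.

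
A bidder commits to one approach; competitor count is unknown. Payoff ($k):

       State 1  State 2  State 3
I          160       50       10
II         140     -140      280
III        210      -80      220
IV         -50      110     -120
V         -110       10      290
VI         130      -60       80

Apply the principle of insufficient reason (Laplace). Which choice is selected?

III

Row averages: I=220/3, II=280/3, III=350/3, IV=-20, V=190/3, VI=50
Highest average = 350/3 → III.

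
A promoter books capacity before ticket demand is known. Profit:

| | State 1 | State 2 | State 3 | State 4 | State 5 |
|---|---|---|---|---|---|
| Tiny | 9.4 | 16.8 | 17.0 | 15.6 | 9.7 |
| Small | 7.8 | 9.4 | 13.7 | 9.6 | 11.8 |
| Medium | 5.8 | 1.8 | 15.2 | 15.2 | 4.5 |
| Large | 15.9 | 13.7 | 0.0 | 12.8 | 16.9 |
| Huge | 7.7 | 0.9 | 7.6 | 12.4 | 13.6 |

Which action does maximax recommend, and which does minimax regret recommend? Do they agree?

Row maxima: Tiny=17.0, Small=13.7, Medium=15.2, Large=16.9, Huge=13.6
Best best-case = 17.0 → Tiny.
Column bests: State 1=15.9, State 2=16.8, State 3=17.0, State 4=15.6, State 5=16.9.
Tiny regrets: 6.5, 0.0, 0.0, 0.0, 7.2 → max 7.2
Small regrets: 8.1, 7.4, 3.3, 6.0, 5.1 → max 8.1
Medium regrets: 10.1, 15.0, 1.8, 0.4, 12.4 → max 15.0
Large regrets: 0.0, 3.1, 17.0, 2.8, 0.0 → max 17.0
Huge regrets: 8.2, 15.9, 9.4, 3.2, 3.3 → max 15.9
Smallest max regret = 7.2 → Tiny.

maximax → Tiny; minimax regret → Tiny (agree)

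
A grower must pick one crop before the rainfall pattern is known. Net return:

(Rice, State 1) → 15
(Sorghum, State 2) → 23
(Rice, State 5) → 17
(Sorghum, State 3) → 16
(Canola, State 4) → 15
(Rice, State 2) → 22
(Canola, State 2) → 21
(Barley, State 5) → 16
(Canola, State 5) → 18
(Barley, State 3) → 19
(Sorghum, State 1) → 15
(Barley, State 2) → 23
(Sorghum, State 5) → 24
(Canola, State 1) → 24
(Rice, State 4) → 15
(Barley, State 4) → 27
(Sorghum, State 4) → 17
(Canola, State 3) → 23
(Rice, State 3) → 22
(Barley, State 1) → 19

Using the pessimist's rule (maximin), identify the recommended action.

Barley

Row minima: Sorghum=15, Rice=15, Canola=15, Barley=16
Best worst-case = 16 → Barley.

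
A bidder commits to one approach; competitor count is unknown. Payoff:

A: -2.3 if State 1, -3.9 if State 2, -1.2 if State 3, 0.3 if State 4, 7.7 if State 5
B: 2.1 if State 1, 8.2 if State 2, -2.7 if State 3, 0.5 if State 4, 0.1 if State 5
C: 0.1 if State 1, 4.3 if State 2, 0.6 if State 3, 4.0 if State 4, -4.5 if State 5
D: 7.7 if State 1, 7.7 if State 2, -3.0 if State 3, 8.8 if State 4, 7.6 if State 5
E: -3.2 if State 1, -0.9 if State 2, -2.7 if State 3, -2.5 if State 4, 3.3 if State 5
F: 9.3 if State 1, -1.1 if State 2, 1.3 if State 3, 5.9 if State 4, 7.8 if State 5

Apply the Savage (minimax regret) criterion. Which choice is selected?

Column bests: State 1=9.3, State 2=8.2, State 3=1.3, State 4=8.8, State 5=7.8.
A regrets: 11.6, 12.1, 2.5, 8.5, 0.1 → max 12.1
B regrets: 7.2, 0.0, 4.0, 8.3, 7.7 → max 8.3
C regrets: 9.2, 3.9, 0.7, 4.8, 12.3 → max 12.3
D regrets: 1.6, 0.5, 4.3, 0.0, 0.2 → max 4.3
E regrets: 12.5, 9.1, 4.0, 11.3, 4.5 → max 12.5
F regrets: 0.0, 9.3, 0.0, 2.9, 0.0 → max 9.3
Smallest max regret = 4.3 → D.

D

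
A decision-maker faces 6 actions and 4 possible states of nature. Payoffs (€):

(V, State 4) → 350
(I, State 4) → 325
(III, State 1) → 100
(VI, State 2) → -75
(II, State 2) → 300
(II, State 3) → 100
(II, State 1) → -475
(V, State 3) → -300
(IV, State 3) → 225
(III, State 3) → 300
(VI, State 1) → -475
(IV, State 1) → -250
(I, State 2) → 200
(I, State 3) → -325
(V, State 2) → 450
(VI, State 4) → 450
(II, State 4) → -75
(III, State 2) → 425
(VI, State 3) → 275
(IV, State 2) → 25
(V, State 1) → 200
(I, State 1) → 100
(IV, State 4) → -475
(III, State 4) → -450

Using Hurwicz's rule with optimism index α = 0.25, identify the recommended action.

I: 0.25·325 + 0.75·(-325) = -162.5
II: 0.25·300 + 0.75·(-475) = -281.25
III: 0.25·425 + 0.75·(-450) = -231.25
IV: 0.25·225 + 0.75·(-475) = -300
V: 0.25·450 + 0.75·(-300) = -112.5
VI: 0.25·450 + 0.75·(-475) = -243.75
Highest Hurwicz score = -112.5 → V.

V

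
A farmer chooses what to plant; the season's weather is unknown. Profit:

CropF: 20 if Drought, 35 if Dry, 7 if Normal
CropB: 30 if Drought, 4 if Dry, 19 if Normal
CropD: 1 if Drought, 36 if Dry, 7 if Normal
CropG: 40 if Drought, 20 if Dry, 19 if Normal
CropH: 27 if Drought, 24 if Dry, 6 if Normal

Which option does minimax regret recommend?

CropH

Column bests: Drought=40, Dry=36, Normal=19.
CropF regrets: 20, 1, 12 → max 20
CropB regrets: 10, 32, 0 → max 32
CropD regrets: 39, 0, 12 → max 39
CropG regrets: 0, 16, 0 → max 16
CropH regrets: 13, 12, 13 → max 13
Smallest max regret = 13 → CropH.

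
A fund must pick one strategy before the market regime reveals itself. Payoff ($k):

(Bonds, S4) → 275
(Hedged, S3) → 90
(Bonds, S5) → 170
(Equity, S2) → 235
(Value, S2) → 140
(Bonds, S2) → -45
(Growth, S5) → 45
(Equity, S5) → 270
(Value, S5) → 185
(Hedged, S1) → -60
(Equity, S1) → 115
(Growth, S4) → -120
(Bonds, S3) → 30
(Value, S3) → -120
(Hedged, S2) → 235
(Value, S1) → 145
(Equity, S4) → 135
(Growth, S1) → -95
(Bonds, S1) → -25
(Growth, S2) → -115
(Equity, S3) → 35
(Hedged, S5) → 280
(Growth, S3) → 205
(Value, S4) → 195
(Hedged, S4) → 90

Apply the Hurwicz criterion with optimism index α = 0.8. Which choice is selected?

Equity

Equity: 0.8·270 + 0.2·35 = 223
Growth: 0.8·205 + 0.2·(-120) = 140
Value: 0.8·195 + 0.2·(-120) = 132
Bonds: 0.8·275 + 0.2·(-45) = 211
Hedged: 0.8·280 + 0.2·(-60) = 212
Highest Hurwicz score = 223 → Equity.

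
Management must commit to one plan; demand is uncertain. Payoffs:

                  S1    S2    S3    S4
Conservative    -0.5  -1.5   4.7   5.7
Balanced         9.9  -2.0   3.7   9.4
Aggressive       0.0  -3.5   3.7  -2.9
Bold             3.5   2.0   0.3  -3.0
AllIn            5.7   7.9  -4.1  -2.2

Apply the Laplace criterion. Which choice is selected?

Balanced

Row averages: Conservative=2.1, Balanced=5.25, Aggressive=-0.675, Bold=0.7, AllIn=1.825
Highest average = 5.25 → Balanced.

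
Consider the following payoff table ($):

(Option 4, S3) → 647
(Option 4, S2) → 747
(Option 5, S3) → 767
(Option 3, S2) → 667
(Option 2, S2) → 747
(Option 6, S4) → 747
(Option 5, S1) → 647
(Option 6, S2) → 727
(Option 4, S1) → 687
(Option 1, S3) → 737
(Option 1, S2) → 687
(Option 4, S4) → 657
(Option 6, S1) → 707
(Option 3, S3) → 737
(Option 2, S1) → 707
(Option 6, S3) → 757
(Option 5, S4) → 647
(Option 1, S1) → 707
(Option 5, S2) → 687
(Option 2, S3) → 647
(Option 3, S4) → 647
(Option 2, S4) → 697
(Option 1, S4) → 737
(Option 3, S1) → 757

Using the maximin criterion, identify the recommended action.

Option 6

Row minima: Option 1=687, Option 2=647, Option 3=647, Option 4=647, Option 5=647, Option 6=707
Best worst-case = 707 → Option 6.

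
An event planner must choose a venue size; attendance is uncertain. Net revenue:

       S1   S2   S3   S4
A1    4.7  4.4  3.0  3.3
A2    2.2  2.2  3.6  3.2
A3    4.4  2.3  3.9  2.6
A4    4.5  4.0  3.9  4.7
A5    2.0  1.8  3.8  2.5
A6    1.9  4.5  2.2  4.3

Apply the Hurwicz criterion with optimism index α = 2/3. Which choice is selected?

A4

A1: 2/3·4.7 + 1/3·3.0 = 62/15
A2: 2/3·3.6 + 1/3·2.2 = 47/15
A3: 2/3·4.4 + 1/3·2.3 = 3.7
A4: 2/3·4.7 + 1/3·3.9 = 133/30
A5: 2/3·3.8 + 1/3·1.8 = 47/15
A6: 2/3·4.5 + 1/3·1.9 = 109/30
Highest Hurwicz score = 133/30 → A4.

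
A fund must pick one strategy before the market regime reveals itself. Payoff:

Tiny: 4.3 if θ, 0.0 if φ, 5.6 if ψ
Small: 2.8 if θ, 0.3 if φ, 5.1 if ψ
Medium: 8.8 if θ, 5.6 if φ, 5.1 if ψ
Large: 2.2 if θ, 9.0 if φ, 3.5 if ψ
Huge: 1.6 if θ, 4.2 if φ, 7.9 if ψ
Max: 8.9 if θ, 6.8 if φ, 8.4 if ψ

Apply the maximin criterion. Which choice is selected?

Max

Row minima: Tiny=0.0, Small=0.3, Medium=5.1, Large=2.2, Huge=1.6, Max=6.8
Best worst-case = 6.8 → Max.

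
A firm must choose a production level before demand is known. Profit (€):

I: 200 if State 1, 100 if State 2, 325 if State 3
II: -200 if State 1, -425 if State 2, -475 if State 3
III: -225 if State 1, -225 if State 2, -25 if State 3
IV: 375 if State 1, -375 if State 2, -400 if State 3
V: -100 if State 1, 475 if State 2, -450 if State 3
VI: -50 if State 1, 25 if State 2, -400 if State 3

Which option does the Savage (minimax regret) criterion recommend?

Column bests: State 1=375, State 2=475, State 3=325.
I regrets: 175, 375, 0 → max 375
II regrets: 575, 900, 800 → max 900
III regrets: 600, 700, 350 → max 700
IV regrets: 0, 850, 725 → max 850
V regrets: 475, 0, 775 → max 775
VI regrets: 425, 450, 725 → max 725
Smallest max regret = 375 → I.

I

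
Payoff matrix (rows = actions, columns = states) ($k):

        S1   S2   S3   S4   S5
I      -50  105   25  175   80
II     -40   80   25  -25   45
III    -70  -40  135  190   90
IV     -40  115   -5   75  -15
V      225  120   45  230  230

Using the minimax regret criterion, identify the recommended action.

Column bests: S1=225, S2=120, S3=135, S4=230, S5=230.
I regrets: 275, 15, 110, 55, 150 → max 275
II regrets: 265, 40, 110, 255, 185 → max 265
III regrets: 295, 160, 0, 40, 140 → max 295
IV regrets: 265, 5, 140, 155, 245 → max 265
V regrets: 0, 0, 90, 0, 0 → max 90
Smallest max regret = 90 → V.

V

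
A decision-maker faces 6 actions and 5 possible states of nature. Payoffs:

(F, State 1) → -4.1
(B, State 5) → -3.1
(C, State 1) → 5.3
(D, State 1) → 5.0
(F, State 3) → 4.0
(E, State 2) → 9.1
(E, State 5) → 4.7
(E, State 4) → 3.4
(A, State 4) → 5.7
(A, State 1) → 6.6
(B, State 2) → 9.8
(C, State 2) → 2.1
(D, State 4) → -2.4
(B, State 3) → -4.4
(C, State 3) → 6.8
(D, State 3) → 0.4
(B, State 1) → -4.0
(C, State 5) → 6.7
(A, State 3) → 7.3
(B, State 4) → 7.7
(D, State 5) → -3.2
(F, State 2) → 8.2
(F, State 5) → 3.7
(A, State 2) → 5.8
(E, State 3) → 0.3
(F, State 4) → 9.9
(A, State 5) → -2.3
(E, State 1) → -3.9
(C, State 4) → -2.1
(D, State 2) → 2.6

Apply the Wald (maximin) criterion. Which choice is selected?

Row minima: A=-2.3, B=-4.4, C=-2.1, D=-3.2, E=-3.9, F=-4.1
Best worst-case = -2.1 → C.

C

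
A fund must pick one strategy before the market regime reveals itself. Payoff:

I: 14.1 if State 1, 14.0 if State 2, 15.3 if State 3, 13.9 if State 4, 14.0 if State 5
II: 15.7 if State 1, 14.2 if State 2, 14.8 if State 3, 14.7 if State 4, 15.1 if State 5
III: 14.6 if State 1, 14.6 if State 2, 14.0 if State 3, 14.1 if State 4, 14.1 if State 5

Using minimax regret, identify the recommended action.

Column bests: State 1=15.7, State 2=14.6, State 3=15.3, State 4=14.7, State 5=15.1.
I regrets: 1.6, 0.6, 0.0, 0.8, 1.1 → max 1.6
II regrets: 0.0, 0.4, 0.5, 0.0, 0.0 → max 0.5
III regrets: 1.1, 0.0, 1.3, 0.6, 1.0 → max 1.3
Smallest max regret = 0.5 → II.

II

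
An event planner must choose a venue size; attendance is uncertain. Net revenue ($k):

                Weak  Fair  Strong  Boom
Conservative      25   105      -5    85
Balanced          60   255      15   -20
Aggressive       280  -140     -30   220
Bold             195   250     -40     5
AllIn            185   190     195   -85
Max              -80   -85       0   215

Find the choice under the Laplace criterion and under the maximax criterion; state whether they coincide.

Row averages: Conservative=52.5, Balanced=77.5, Aggressive=82.5, Bold=102.5, AllIn=121.25, Max=12.5
Highest average = 121.25 → AllIn.
Row maxima: Conservative=105, Balanced=255, Aggressive=280, Bold=250, AllIn=195, Max=215
Best best-case = 280 → Aggressive.

laplace → AllIn; maximax → Aggressive (disagree)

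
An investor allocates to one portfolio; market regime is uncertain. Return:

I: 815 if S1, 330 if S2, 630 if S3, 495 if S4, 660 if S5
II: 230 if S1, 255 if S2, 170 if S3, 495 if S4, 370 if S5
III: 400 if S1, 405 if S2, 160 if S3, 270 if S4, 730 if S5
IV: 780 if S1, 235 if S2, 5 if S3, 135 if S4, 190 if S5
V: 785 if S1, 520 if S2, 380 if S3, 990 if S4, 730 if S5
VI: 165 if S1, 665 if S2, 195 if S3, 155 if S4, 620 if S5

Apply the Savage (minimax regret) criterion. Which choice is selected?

V

Column bests: S1=815, S2=665, S3=630, S4=990, S5=730.
I regrets: 0, 335, 0, 495, 70 → max 495
II regrets: 585, 410, 460, 495, 360 → max 585
III regrets: 415, 260, 470, 720, 0 → max 720
IV regrets: 35, 430, 625, 855, 540 → max 855
V regrets: 30, 145, 250, 0, 0 → max 250
VI regrets: 650, 0, 435, 835, 110 → max 835
Smallest max regret = 250 → V.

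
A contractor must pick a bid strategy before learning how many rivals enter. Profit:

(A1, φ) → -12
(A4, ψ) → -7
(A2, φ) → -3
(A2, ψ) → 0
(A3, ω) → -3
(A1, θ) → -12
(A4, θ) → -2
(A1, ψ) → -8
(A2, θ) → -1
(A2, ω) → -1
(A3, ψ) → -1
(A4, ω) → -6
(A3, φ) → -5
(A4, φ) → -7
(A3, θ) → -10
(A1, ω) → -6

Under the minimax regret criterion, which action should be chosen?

Column bests: θ=-1, φ=-3, ψ=0, ω=-1.
A1 regrets: 11, 9, 8, 5 → max 11
A2 regrets: 0, 0, 0, 0 → max 0
A3 regrets: 9, 2, 1, 2 → max 9
A4 regrets: 1, 4, 7, 5 → max 7
Smallest max regret = 0 → A2.

A2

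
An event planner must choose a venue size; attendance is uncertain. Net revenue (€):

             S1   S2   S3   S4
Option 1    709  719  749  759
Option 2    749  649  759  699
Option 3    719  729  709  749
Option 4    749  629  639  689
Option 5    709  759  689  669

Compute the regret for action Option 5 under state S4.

90

Best payoff under S4 is 759.
Regret = 759 − 669 = 90.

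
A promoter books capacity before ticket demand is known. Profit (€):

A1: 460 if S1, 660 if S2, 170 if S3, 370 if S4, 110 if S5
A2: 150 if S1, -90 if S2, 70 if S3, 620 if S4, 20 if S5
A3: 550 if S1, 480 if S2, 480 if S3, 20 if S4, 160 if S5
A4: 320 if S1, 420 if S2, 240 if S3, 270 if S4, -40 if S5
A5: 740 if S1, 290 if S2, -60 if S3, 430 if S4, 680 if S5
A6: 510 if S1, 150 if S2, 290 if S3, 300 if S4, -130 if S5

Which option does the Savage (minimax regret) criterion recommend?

A5

Column bests: S1=740, S2=660, S3=480, S4=620, S5=680.
A1 regrets: 280, 0, 310, 250, 570 → max 570
A2 regrets: 590, 750, 410, 0, 660 → max 750
A3 regrets: 190, 180, 0, 600, 520 → max 600
A4 regrets: 420, 240, 240, 350, 720 → max 720
A5 regrets: 0, 370, 540, 190, 0 → max 540
A6 regrets: 230, 510, 190, 320, 810 → max 810
Smallest max regret = 540 → A5.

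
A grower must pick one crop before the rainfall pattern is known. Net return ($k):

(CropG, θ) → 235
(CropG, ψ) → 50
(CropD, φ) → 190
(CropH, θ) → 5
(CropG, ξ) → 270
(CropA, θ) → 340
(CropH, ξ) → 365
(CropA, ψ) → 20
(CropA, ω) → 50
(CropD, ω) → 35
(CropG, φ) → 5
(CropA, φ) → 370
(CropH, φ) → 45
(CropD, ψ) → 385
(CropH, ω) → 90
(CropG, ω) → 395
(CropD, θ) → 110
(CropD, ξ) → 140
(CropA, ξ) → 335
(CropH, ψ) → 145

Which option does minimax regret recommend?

Column bests: θ=340, φ=370, ψ=385, ω=395, ξ=365.
CropD regrets: 230, 180, 0, 360, 225 → max 360
CropA regrets: 0, 0, 365, 345, 30 → max 365
CropH regrets: 335, 325, 240, 305, 0 → max 335
CropG regrets: 105, 365, 335, 0, 95 → max 365
Smallest max regret = 335 → CropH.

CropH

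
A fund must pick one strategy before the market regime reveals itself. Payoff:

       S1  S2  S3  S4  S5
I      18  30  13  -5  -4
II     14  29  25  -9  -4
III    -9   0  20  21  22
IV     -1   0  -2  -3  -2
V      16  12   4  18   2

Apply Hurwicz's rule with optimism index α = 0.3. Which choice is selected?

V

I: 0.3·30 + 0.7·(-5) = 5.5
II: 0.3·29 + 0.7·(-9) = 2.4
III: 0.3·22 + 0.7·(-9) = 0.3
IV: 0.3·0 + 0.7·(-3) = -2.1
V: 0.3·18 + 0.7·2 = 6.8
Highest Hurwicz score = 6.8 → V.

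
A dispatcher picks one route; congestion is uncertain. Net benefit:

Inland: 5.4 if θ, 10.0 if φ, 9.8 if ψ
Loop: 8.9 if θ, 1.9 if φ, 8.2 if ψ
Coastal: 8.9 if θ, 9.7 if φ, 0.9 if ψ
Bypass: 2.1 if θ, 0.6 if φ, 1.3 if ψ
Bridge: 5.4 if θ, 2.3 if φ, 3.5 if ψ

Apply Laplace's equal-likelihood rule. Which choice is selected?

Row averages: Inland=8.4, Loop=19/3, Coastal=6.5, Bypass=4/3, Bridge=56/15
Highest average = 8.4 → Inland.

Inland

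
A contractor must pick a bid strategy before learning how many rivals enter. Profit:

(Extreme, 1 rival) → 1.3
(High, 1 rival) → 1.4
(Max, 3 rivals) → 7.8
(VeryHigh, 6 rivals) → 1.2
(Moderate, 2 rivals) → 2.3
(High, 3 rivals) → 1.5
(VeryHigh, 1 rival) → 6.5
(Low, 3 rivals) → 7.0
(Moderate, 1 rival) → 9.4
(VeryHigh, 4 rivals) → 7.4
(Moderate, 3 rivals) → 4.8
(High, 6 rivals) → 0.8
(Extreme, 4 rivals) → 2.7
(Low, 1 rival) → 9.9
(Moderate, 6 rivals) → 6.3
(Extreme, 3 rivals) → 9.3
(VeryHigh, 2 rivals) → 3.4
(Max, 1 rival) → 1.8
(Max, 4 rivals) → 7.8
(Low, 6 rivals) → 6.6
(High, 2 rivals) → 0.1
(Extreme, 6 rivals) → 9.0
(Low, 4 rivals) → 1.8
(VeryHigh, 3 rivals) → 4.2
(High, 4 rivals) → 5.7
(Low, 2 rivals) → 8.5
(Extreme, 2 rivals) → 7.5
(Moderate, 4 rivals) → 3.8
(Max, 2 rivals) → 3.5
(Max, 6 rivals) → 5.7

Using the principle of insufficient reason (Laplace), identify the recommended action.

Low

Row averages: Low=6.76, Moderate=5.32, High=1.9, VeryHigh=4.54, Extreme=5.96, Max=5.32
Highest average = 6.76 → Low.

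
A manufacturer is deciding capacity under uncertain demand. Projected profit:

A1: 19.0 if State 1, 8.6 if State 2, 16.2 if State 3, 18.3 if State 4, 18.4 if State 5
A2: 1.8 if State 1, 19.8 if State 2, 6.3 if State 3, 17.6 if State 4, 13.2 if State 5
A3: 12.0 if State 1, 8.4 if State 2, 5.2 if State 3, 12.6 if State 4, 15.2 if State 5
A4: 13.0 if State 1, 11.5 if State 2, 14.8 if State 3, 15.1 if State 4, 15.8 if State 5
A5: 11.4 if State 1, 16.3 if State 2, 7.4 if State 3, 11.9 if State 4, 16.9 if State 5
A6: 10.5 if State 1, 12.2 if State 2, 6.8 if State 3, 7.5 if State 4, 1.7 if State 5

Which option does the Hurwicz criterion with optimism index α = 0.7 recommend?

A1

A1: 0.7·19.0 + 0.3·8.6 = 15.88
A2: 0.7·19.8 + 0.3·1.8 = 14.4
A3: 0.7·15.2 + 0.3·5.2 = 12.2
A4: 0.7·15.8 + 0.3·11.5 = 14.51
A5: 0.7·16.9 + 0.3·7.4 = 14.05
A6: 0.7·12.2 + 0.3·1.7 = 9.05
Highest Hurwicz score = 15.88 → A1.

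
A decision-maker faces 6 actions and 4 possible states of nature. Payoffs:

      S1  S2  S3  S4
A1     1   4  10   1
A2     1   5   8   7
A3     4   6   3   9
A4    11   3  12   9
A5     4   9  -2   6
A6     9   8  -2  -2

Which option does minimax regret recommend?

A4

Column bests: S1=11, S2=9, S3=12, S4=9.
A1 regrets: 10, 5, 2, 8 → max 10
A2 regrets: 10, 4, 4, 2 → max 10
A3 regrets: 7, 3, 9, 0 → max 9
A4 regrets: 0, 6, 0, 0 → max 6
A5 regrets: 7, 0, 14, 3 → max 14
A6 regrets: 2, 1, 14, 11 → max 14
Smallest max regret = 6 → A4.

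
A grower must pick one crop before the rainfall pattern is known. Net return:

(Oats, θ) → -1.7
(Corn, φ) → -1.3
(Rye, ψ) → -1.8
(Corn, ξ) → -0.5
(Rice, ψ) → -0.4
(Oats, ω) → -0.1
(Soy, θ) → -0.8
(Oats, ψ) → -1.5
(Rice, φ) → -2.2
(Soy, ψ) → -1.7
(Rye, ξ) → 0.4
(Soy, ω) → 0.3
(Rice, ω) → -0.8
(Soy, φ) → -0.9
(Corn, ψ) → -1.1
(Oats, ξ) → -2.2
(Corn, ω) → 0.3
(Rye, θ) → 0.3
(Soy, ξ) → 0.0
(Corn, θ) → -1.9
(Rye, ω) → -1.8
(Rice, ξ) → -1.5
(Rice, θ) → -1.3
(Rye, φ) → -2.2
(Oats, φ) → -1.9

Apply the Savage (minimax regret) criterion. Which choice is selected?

Column bests: θ=0.3, φ=-0.9, ψ=-0.4, ω=0.3, ξ=0.4.
Corn regrets: 2.2, 0.4, 0.7, 0.0, 0.9 → max 2.2
Rye regrets: 0.0, 1.3, 1.4, 2.1, 0.0 → max 2.1
Oats regrets: 2.0, 1.0, 1.1, 0.4, 2.6 → max 2.6
Rice regrets: 1.6, 1.3, 0.0, 1.1, 1.9 → max 1.9
Soy regrets: 1.1, 0.0, 1.3, 0.0, 0.4 → max 1.3
Smallest max regret = 1.3 → Soy.

Soy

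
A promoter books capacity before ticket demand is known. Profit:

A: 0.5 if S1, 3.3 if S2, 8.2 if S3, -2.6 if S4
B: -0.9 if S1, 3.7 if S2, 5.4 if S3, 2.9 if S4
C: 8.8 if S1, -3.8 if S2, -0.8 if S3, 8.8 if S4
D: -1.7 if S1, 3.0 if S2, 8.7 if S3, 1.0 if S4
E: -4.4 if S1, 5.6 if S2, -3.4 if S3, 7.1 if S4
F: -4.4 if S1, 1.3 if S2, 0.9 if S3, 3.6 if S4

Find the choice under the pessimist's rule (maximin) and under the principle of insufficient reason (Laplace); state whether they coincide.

Row minima: A=-2.6, B=-0.9, C=-3.8, D=-1.7, E=-4.4, F=-4.4
Best worst-case = -0.9 → B.
Row averages: A=2.35, B=2.775, C=3.25, D=2.75, E=1.225, F=0.35
Highest average = 3.25 → C.

maximin → B; laplace → C (disagree)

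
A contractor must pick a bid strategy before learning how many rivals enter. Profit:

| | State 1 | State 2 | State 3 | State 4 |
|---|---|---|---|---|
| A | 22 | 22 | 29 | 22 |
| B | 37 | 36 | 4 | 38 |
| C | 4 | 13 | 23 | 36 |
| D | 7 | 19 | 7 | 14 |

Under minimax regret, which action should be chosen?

Column bests: State 1=37, State 2=36, State 3=29, State 4=38.
A regrets: 15, 14, 0, 16 → max 16
B regrets: 0, 0, 25, 0 → max 25
C regrets: 33, 23, 6, 2 → max 33
D regrets: 30, 17, 22, 24 → max 30
Smallest max regret = 16 → A.

A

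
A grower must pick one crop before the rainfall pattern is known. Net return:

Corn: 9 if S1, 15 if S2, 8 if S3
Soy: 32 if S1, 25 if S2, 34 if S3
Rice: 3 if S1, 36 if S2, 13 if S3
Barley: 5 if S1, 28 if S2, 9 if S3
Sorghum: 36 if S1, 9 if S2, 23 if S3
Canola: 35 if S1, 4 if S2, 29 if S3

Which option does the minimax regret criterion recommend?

Column bests: S1=36, S2=36, S3=34.
Corn regrets: 27, 21, 26 → max 27
Soy regrets: 4, 11, 0 → max 11
Rice regrets: 33, 0, 21 → max 33
Barley regrets: 31, 8, 25 → max 31
Sorghum regrets: 0, 27, 11 → max 27
Canola regrets: 1, 32, 5 → max 32
Smallest max regret = 11 → Soy.

Soy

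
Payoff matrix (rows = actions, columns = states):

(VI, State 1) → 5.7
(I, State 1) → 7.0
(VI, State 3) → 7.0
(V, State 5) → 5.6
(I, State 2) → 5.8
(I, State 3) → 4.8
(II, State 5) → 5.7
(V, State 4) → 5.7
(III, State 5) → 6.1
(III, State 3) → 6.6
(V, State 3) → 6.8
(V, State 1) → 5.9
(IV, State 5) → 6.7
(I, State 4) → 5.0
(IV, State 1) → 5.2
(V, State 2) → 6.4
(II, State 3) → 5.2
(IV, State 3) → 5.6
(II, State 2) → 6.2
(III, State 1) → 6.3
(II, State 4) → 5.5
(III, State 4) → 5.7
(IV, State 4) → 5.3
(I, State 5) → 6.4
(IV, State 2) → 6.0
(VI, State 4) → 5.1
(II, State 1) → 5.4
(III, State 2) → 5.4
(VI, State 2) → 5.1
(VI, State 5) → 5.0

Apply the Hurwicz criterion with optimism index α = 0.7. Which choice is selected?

I: 0.7·7.0 + 0.3·4.8 = 6.34
II: 0.7·6.2 + 0.3·5.2 = 5.9
III: 0.7·6.6 + 0.3·5.4 = 6.24
IV: 0.7·6.7 + 0.3·5.2 = 6.25
V: 0.7·6.8 + 0.3·5.6 = 6.44
VI: 0.7·7.0 + 0.3·5.0 = 6.4
Highest Hurwicz score = 6.44 → V.

V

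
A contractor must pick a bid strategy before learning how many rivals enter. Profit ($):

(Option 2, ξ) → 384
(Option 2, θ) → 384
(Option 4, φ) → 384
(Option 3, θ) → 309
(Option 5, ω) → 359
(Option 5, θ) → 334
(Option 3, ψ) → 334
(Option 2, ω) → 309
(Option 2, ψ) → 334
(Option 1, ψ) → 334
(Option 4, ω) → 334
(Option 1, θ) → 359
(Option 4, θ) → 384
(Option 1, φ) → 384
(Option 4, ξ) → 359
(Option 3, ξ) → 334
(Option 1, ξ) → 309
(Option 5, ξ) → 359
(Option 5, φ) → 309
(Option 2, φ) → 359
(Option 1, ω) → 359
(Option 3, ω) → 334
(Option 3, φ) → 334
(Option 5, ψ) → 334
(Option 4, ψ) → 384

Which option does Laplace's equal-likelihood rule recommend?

Option 4

Row averages: Option 1=349, Option 2=354, Option 3=329, Option 4=369, Option 5=339
Highest average = 369 → Option 4.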